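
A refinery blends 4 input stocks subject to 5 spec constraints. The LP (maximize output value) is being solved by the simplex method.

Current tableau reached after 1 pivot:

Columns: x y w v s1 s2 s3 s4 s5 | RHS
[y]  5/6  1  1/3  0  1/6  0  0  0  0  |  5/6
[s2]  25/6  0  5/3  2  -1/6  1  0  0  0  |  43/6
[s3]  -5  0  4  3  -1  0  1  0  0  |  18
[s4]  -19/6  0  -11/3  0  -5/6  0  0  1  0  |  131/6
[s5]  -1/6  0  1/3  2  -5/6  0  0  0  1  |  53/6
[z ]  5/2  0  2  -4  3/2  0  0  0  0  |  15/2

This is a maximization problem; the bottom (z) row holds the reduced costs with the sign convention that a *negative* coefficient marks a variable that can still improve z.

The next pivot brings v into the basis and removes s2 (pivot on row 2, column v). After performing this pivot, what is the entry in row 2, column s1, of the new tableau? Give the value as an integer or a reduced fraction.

Pivot element is row 2, column v: 2.
Normalize row 2: new (row 2, s1) = (-1/6)/2 = -1/12.
Row 2 is the pivot row, so the entry is -1/12.

-1/12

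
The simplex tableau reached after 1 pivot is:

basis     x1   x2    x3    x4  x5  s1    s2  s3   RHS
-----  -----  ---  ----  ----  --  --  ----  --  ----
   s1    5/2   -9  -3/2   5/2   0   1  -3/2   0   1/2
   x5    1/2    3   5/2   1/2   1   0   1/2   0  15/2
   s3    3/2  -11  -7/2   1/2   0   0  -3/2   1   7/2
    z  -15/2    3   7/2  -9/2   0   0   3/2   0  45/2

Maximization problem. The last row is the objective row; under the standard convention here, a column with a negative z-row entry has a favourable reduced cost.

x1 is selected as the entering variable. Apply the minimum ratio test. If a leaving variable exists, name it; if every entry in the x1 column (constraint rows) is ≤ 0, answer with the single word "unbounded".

s1

Ratios: row 1 (s1): (1/2)/(5/2) = 1/5; row 2 (x5): (15/2)/(1/2) = 15; row 3 (s3): (7/2)/(3/2) = 7/3.
Minimum ratio is in the s1 row, so s1 leaves.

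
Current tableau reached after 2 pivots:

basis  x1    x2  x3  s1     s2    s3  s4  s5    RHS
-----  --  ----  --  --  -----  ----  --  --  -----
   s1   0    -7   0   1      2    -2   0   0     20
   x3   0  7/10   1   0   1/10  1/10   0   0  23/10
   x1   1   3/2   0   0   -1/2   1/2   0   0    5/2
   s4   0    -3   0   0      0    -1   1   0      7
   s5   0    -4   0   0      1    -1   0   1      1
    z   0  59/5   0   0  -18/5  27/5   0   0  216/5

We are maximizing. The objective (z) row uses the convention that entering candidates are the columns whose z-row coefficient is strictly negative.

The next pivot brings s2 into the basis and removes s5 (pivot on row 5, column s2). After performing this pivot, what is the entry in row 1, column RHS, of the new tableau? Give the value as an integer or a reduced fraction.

18

Pivot element is row 5, column s2: 1.
Normalize row 5: new (row 5, RHS) = 1/1 = 1.
row 1 ← row 1 − 2·(new row 5): 20 − 2·1 = 18.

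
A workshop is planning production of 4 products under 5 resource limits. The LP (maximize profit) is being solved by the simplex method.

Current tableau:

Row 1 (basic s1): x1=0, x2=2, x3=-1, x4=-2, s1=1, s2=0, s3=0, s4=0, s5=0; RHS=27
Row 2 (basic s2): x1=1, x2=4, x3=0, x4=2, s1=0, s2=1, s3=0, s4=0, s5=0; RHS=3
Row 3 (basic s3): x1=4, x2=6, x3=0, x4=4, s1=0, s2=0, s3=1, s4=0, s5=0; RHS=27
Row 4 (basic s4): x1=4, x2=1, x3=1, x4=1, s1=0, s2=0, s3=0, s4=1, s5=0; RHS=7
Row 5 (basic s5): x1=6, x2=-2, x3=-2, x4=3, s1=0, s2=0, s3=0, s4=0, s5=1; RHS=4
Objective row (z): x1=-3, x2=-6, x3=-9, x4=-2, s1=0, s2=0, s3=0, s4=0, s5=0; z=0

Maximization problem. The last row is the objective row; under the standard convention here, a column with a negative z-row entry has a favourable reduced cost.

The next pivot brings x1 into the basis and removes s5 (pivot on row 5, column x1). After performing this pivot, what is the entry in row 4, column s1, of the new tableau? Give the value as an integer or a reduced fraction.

0

Pivot element is row 5, column x1: 6.
Normalize row 5: new (row 5, s1) = 0/6 = 0.
row 4 ← row 4 − 4·(new row 5): 0 − 4·0 = 0.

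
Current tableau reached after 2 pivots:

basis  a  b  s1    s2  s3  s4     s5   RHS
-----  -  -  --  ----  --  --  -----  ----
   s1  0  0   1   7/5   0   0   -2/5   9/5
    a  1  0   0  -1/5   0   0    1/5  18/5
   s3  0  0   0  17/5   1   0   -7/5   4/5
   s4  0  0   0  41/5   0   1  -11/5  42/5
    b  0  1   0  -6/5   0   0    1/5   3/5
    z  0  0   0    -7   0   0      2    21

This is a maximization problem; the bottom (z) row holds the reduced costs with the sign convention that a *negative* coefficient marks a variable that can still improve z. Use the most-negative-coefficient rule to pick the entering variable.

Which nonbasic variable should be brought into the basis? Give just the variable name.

s2

Objective-row coefficients: a: 0, b: 0, s1: 0, s2: -7, s3: 0, s4: 0, s5: 2.
The most negative is -7 in column s2, so s2 enters.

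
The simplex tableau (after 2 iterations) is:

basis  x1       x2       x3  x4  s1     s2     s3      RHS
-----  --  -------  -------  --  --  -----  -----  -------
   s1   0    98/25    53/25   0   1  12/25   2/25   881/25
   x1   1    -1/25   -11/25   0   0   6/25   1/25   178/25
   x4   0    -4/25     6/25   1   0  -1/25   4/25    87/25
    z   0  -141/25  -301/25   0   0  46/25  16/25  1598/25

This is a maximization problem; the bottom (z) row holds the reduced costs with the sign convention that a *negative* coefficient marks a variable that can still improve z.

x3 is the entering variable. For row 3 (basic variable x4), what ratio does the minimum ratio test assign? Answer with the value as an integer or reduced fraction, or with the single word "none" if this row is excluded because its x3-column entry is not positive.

29/2

Ratio = RHS / (x3 entry) = (87/25) / (6/25) = 29/2.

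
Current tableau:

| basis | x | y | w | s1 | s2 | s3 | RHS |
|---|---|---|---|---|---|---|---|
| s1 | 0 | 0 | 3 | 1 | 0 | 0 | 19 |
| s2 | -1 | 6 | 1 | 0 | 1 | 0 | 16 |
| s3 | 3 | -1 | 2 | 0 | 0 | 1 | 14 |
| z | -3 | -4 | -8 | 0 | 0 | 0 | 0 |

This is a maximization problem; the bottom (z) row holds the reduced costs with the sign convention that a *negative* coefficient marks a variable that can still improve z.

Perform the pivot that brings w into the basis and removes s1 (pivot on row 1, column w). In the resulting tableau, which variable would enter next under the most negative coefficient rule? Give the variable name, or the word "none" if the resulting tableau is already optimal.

y

Pivot element 3. New z-row = old z-row − (-8)·(row 1/3).
Updated z-row coefficients: x: -3, y: -4, w: 0, s1: 8/3, s2: 0, s3: 0.
The most negative is -4 in column y, so y would enter next.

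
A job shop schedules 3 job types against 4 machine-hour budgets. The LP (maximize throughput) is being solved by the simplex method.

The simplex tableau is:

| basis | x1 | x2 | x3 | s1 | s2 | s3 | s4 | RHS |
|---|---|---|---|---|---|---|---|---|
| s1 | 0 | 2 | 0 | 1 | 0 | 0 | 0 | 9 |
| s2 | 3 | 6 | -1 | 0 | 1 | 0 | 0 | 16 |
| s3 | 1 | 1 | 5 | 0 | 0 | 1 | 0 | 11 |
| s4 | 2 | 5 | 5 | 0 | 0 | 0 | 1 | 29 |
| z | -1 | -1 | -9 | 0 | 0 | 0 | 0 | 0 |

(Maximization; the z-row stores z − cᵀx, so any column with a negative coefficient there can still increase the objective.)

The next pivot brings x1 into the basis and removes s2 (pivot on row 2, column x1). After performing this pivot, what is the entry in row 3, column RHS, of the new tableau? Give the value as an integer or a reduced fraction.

17/3

Pivot element is row 2, column x1: 3.
Normalize row 2: new (row 2, RHS) = 16/3 = 16/3.
row 3 ← row 3 − 1·(new row 2): 11 − 1·(16/3) = 17/3.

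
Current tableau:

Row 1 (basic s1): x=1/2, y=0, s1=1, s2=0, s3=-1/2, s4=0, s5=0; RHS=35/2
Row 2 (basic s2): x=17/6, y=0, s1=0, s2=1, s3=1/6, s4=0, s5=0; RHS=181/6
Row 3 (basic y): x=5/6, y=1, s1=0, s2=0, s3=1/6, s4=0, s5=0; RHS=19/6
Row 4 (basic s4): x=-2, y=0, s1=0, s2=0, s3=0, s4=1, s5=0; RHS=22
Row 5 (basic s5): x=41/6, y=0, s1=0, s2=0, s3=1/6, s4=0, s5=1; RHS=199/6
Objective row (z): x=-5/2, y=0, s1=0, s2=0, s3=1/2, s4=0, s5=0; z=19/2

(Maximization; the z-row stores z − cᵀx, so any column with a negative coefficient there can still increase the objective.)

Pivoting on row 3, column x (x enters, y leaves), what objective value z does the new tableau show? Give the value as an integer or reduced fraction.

Minimum ratio for x: (19/6)/(5/6) = 19/5.
z changes by −(z-row coeff of x)·ratio = −(-5/2)·(19/5) = 19/2.
New z = 19/2 + (19/2) = 19.

19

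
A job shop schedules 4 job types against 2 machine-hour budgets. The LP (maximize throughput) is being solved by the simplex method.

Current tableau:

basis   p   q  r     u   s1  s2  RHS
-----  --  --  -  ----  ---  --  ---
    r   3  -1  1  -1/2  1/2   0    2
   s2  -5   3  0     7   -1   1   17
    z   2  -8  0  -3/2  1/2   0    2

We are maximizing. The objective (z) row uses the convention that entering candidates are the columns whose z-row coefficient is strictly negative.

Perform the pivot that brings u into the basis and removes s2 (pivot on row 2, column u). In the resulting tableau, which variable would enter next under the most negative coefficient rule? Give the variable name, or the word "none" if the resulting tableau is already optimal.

q

Pivot element 7. New z-row = old z-row − (-3/2)·(row 2/7).
Updated z-row coefficients: p: 13/14, q: -103/14, r: 0, u: 0, s1: 2/7, s2: 3/14.
The most negative is -103/14 in column q, so q would enter next.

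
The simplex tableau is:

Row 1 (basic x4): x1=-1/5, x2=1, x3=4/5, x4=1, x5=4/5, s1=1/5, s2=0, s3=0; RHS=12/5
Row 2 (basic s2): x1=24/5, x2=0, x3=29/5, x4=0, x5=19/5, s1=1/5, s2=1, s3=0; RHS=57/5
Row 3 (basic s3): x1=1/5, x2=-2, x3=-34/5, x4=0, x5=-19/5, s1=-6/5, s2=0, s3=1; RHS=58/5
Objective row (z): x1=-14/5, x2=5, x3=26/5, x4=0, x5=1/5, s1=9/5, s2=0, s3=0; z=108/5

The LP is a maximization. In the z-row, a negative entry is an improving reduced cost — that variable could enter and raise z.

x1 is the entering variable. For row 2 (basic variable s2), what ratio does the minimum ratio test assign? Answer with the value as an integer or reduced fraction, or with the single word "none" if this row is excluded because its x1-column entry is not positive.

19/8

Ratio = RHS / (x1 entry) = (57/5) / (24/5) = 19/8.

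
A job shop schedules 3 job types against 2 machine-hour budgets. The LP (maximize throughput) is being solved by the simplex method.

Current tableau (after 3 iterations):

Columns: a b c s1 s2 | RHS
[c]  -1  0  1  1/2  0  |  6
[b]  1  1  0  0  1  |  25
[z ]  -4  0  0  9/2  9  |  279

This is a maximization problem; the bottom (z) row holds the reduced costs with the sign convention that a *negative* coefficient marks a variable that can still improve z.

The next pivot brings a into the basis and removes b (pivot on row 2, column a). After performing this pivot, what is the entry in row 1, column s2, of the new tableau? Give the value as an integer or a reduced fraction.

Pivot element is row 2, column a: 1.
Normalize row 2: new (row 2, s2) = 1/1 = 1.
row 1 ← row 1 − (-1)·(new row 2): 0 − (-1)·1 = 1.

1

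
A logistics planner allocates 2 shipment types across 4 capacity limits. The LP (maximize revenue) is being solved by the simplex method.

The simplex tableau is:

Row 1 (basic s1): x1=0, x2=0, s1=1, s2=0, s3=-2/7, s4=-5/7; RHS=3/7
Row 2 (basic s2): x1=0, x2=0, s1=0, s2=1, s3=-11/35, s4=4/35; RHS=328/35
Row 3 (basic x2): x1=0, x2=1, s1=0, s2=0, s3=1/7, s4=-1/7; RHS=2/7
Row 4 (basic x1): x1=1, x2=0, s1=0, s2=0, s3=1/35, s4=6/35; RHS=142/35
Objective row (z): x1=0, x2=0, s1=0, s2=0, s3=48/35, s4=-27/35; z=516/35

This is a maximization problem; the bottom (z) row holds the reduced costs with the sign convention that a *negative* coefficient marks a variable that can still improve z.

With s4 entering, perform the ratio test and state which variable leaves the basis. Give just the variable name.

Ratios: row 1 (s1): entry -5/7 ≤ 0, skip; row 2 (s2): (328/35)/(4/35) = 82; row 3 (x2): entry -1/7 ≤ 0, skip; row 4 (x1): (142/35)/(6/35) = 71/3.
Minimum ratio 71/3 is in the x1 row, so x1 leaves.

x1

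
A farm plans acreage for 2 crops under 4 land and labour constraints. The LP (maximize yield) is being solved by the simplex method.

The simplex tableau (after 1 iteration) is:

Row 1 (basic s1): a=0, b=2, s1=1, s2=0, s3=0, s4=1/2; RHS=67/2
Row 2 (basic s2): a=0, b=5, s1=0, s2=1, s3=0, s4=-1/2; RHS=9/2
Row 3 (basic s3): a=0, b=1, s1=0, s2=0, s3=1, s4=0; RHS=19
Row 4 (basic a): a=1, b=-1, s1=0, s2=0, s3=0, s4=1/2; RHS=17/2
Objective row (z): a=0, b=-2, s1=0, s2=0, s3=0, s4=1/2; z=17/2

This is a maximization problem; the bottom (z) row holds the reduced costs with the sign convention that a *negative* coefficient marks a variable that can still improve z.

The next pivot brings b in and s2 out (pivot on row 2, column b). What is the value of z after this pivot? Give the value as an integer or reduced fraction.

103/10

Minimum ratio for b: (9/2)/5 = 9/10.
z changes by −(z-row coeff of b)·ratio = −(-2)·(9/10) = 9/5.
New z = 17/2 + (9/5) = 103/10.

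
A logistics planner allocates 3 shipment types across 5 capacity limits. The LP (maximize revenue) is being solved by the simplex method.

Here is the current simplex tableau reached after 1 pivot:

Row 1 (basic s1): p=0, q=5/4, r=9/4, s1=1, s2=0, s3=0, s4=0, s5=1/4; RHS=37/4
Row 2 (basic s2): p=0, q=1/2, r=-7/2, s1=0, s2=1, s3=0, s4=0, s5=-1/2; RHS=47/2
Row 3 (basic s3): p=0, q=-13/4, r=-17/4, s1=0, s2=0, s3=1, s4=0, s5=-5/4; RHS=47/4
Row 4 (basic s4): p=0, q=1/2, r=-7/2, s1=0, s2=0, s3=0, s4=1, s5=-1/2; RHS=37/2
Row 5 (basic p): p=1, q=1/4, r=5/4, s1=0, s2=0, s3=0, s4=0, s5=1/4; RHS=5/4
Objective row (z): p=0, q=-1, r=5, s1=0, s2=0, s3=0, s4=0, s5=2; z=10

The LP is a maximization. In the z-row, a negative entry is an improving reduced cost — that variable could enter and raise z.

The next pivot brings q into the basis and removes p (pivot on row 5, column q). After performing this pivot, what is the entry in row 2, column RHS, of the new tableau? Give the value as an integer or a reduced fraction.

Pivot element is row 5, column q: 1/4.
Normalize row 5: new (row 5, RHS) = (5/4)/(1/4) = 5.
row 2 ← row 2 − (1/2)·(new row 5): 47/2 − (1/2)·5 = 21.

21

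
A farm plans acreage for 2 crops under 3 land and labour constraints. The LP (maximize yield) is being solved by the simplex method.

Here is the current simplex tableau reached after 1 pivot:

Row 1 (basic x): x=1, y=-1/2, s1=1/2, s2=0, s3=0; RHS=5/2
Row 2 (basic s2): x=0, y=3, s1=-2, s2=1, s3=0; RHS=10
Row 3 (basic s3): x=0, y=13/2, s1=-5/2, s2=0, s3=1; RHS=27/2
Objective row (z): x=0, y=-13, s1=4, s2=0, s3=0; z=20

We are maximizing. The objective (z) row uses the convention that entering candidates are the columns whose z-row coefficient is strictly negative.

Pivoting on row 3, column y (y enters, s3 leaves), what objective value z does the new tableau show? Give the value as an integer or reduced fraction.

Minimum ratio for y: (27/2)/(13/2) = 27/13.
z changes by −(z-row coeff of y)·ratio = −(-13)·(27/13) = 27.
New z = 20 + 27 = 47.

47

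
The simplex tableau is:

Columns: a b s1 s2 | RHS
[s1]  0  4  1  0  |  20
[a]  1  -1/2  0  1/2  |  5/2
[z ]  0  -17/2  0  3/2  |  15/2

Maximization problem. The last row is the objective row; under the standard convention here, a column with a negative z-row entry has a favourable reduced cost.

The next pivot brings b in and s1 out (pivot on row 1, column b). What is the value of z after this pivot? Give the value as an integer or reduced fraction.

Minimum ratio for b: 20/4 = 5.
z changes by −(z-row coeff of b)·ratio = −(-17/2)·5 = 85/2.
New z = 15/2 + (85/2) = 50.

50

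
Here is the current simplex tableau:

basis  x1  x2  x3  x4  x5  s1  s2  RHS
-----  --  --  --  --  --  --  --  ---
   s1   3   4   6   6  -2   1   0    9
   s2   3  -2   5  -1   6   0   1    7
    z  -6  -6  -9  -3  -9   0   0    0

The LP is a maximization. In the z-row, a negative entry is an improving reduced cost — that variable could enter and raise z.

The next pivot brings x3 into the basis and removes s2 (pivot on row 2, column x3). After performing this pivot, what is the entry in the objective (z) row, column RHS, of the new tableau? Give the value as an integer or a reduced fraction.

63/5

Pivot element is row 2, column x3: 5.
Normalize row 2: new (row 2, RHS) = 7/5 = 7/5.
z-row ← z-row − (-9)·(new row 2): 0 − (-9)·(7/5) = 63/5.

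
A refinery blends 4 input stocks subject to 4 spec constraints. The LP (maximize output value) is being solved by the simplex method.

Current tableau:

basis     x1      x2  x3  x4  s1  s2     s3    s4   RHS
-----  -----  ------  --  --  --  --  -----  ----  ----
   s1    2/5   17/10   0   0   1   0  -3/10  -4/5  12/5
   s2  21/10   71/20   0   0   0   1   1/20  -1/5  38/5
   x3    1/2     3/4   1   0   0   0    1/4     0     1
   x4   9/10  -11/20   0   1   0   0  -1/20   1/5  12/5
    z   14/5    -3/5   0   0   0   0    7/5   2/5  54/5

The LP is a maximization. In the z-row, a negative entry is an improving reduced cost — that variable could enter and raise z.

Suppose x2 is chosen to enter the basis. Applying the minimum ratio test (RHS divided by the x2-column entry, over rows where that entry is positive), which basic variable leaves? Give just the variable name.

Ratios: row 1 (s1): (12/5)/(17/10) = 24/17; row 2 (s2): (38/5)/(71/20) = 152/71; row 3 (x3): 1/(3/4) = 4/3; row 4 (x4): entry -11/20 ≤ 0, skip.
Minimum ratio 4/3 is in the x3 row, so x3 leaves.

x3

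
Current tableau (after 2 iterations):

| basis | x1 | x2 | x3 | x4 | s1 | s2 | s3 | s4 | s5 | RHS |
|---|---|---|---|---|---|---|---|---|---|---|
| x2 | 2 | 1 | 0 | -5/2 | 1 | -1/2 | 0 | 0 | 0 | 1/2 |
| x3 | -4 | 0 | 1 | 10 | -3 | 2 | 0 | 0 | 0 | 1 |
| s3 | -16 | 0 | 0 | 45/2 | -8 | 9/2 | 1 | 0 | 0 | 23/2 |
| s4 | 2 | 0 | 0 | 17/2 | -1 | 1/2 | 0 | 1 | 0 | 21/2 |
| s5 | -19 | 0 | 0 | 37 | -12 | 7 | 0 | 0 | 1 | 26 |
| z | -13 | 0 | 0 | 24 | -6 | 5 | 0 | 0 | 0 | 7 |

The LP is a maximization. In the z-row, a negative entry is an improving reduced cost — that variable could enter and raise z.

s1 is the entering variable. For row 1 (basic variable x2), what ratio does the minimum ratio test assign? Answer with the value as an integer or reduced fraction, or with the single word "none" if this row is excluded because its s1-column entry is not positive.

1/2

Ratio = RHS / (s1 entry) = (1/2) / 1 = 1/2.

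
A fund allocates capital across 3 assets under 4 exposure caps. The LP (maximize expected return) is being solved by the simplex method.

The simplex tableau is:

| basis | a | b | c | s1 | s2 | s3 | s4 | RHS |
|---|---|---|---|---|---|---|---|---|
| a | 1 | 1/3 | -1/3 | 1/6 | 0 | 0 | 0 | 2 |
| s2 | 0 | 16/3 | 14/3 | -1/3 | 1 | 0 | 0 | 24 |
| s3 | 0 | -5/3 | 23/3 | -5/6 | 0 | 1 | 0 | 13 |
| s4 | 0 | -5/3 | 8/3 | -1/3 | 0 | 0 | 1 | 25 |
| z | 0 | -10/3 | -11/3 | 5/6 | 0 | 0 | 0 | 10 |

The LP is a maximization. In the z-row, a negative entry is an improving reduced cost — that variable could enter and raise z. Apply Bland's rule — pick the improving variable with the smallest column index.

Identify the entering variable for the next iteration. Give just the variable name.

Objective-row coefficients: a: 0, b: -10/3, c: -11/3, s1: 5/6, s2: 0, s3: 0, s4: 0.
Improving columns: b, c. Bland's rule picks the smallest column index → b.

b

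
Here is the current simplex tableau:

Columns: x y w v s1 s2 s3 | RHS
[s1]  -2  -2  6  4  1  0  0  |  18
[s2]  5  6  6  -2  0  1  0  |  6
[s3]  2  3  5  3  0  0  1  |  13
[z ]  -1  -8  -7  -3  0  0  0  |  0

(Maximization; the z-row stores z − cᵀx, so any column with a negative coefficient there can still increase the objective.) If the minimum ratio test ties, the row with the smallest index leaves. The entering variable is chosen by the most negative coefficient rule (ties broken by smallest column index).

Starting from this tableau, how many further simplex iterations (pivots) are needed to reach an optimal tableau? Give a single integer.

pivot: y in, s2 out → z = 8
pivot: v in, s3 out → z = 133/6
No improving column remains; optimal.

2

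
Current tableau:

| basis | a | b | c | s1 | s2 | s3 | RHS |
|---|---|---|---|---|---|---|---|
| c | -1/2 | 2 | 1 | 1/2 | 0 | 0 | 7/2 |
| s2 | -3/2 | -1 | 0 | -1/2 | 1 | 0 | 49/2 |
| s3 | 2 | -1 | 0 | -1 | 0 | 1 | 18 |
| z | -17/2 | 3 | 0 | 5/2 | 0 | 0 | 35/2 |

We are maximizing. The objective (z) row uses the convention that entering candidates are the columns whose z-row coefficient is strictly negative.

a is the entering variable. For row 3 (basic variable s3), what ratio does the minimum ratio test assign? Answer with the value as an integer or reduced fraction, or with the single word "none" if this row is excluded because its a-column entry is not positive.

9

Ratio = RHS / (a entry) = 18 / 2 = 9.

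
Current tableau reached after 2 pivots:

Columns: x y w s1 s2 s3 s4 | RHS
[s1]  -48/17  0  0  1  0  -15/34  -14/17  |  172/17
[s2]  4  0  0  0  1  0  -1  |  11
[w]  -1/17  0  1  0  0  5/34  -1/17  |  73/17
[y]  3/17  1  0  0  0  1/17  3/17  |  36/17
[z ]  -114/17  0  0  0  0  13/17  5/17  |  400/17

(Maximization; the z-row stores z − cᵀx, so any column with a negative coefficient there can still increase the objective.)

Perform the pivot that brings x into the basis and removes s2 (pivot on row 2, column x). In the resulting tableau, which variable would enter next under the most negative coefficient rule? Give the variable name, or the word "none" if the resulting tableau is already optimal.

Pivot element 4. New z-row = old z-row − (-114/17)·(row 2/4).
Updated z-row coefficients: x: 0, y: 0, w: 0, s1: 0, s2: 57/34, s3: 13/17, s4: -47/34.
The most negative is -47/34 in column s4, so s4 would enter next.

s4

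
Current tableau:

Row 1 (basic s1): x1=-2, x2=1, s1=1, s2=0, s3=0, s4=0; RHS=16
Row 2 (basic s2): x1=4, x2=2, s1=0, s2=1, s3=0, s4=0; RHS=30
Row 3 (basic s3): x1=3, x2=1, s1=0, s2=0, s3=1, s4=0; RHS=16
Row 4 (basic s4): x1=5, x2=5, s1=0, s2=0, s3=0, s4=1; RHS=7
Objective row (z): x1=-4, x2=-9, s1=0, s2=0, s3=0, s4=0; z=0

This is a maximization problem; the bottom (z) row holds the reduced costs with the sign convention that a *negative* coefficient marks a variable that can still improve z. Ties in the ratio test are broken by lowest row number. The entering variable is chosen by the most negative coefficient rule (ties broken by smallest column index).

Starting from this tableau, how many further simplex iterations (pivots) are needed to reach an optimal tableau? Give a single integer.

pivot: x2 in, s4 out → z = 63/5
No improving column remains; optimal.

1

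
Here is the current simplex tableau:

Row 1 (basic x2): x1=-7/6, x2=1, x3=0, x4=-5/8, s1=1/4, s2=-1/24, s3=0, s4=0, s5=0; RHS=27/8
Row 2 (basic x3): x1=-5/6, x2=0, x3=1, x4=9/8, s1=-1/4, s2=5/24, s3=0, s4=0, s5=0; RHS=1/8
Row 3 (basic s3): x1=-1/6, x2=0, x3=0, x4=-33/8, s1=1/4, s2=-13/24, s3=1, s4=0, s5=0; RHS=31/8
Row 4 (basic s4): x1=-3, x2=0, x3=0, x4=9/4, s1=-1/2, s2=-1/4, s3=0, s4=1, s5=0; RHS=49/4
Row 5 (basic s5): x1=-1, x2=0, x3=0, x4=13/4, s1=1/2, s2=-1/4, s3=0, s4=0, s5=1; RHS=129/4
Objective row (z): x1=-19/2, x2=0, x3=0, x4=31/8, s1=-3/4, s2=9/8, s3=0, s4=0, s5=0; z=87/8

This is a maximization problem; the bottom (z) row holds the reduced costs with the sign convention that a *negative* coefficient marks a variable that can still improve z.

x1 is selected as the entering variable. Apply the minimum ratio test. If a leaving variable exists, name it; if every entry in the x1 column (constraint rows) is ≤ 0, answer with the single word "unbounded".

unbounded

x1-column entries: row 1: -7/6, row 2: -5/6, row 3: -1/6, row 4: -3, row 5: -1. All ≤ 0, so x1 can increase without bound; the LP is unbounded in this direction.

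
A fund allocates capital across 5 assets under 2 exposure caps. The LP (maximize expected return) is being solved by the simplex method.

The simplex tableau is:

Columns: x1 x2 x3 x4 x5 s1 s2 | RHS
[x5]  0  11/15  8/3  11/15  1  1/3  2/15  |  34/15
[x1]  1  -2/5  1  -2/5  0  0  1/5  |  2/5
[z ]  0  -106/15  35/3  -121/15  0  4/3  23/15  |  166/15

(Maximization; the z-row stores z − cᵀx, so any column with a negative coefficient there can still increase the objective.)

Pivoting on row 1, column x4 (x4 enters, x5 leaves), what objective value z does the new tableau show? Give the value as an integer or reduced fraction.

Minimum ratio for x4: (34/15)/(11/15) = 34/11.
z changes by −(z-row coeff of x4)·ratio = −(-121/15)·(34/11) = 374/15.
New z = 166/15 + (374/15) = 36.

36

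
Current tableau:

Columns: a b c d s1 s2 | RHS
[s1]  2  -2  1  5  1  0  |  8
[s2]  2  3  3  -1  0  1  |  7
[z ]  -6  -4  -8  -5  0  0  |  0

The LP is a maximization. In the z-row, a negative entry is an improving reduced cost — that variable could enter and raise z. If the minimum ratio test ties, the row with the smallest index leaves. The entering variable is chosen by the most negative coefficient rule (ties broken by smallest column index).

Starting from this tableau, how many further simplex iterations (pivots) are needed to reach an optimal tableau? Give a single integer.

3

pivot: c in, s2 out → z = 56/3
pivot: d in, s1 out → z = 429/16
pivot: b in, c out → z = 362/13
No improving column remains; optimal.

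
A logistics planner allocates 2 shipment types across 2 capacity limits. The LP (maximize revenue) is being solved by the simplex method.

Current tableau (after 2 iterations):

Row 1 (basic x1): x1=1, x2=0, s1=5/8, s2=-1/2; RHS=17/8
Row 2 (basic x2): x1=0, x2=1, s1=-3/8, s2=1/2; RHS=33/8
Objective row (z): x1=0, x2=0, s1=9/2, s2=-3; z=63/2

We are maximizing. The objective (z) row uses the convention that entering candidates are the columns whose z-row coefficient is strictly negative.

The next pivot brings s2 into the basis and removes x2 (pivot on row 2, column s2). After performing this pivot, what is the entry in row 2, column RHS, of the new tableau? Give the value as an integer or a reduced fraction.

Pivot element is row 2, column s2: 1/2.
Normalize row 2: new (row 2, RHS) = (33/8)/(1/2) = 33/4.
Row 2 is the pivot row, so the entry is 33/4.

33/4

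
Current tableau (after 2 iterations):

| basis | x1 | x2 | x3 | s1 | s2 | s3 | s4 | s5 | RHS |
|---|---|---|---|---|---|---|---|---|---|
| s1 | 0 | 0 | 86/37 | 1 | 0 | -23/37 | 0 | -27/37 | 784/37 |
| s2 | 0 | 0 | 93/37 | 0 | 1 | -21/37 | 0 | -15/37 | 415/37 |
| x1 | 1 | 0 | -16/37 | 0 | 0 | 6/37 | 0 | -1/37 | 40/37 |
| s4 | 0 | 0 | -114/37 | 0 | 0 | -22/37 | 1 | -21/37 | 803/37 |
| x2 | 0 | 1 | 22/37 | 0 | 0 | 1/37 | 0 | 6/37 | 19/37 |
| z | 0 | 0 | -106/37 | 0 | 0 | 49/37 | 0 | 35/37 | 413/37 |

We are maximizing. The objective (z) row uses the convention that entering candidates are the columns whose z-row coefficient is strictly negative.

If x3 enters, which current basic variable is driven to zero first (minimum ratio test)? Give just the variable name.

Ratios: row 1 (s1): (784/37)/(86/37) = 392/43; row 2 (s2): (415/37)/(93/37) = 415/93; row 3 (x1): entry -16/37 ≤ 0, skip; row 4 (s4): entry -114/37 ≤ 0, skip; row 5 (x2): (19/37)/(22/37) = 19/22.
Minimum ratio 19/22 is in the x2 row, so x2 leaves.

x2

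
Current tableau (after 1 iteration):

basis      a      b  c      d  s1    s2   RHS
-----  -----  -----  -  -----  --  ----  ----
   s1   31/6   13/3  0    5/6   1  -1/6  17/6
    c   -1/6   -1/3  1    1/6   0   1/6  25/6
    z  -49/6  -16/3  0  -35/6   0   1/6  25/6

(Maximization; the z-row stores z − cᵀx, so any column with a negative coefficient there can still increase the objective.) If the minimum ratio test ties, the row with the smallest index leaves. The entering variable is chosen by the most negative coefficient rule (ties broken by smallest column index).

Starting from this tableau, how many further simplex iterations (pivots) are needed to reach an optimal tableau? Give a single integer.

pivot: a in, s1 out → z = 268/31
pivot: d in, a out → z = 24
pivot: s2 in, c out → z = 42
No improving column remains; optimal.

3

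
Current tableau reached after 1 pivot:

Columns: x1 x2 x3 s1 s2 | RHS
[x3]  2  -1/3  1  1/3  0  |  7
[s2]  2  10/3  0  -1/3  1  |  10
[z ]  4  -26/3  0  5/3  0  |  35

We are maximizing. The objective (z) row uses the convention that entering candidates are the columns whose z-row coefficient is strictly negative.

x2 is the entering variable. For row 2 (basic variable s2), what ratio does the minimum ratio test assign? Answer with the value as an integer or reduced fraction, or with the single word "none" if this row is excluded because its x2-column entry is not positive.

Ratio = RHS / (x2 entry) = 10 / (10/3) = 3.

3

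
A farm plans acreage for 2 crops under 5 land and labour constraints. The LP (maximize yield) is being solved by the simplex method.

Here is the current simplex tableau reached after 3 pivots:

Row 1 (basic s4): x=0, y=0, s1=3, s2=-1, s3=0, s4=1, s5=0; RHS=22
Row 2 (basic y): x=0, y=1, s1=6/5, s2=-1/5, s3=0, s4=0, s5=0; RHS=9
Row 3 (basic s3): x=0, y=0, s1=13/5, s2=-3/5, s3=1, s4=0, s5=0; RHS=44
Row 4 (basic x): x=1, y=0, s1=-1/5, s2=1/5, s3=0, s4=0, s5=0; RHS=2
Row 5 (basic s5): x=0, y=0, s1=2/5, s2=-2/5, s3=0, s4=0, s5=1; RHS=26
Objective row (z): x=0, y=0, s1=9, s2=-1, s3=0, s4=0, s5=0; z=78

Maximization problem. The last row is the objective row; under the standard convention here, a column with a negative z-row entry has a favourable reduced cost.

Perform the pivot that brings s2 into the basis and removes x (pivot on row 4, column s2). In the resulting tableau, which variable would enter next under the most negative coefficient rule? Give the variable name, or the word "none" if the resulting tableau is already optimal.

Pivot element 1/5. New z-row = old z-row − (-1)·(row 4/(1/5)).
Updated z-row coefficients: x: 5, y: 0, s1: 8, s2: 0, s3: 0, s4: 0, s5: 0.
No coefficient is strictly negative; the tableau after this pivot is optimal.

none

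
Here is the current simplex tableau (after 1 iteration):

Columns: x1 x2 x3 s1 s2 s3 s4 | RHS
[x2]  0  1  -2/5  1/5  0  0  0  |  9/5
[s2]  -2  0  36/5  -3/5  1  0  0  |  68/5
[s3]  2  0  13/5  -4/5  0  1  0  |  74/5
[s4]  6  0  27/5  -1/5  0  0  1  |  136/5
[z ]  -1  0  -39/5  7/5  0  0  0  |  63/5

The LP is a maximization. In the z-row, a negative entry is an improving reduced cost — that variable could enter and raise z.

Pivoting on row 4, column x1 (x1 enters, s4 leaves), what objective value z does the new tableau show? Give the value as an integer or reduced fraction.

257/15

Minimum ratio for x1: (136/5)/6 = 68/15.
z changes by −(z-row coeff of x1)·ratio = −(-1)·(68/15) = 68/15.
New z = 63/5 + (68/15) = 257/15.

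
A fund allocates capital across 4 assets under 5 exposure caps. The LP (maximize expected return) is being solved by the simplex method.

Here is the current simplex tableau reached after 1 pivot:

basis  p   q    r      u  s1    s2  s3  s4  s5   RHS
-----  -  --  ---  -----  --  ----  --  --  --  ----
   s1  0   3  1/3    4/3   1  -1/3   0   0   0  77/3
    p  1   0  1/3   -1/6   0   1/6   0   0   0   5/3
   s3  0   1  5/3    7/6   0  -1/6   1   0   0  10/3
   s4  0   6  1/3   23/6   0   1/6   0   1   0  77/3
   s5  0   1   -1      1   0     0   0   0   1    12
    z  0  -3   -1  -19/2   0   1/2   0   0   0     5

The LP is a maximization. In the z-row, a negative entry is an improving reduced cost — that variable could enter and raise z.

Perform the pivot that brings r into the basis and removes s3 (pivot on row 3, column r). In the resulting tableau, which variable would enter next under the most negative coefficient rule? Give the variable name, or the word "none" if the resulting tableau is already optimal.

u

Pivot element 5/3. New z-row = old z-row − (-1)·(row 3/(5/3)).
Updated z-row coefficients: p: 0, q: -12/5, r: 0, u: -44/5, s1: 0, s2: 2/5, s3: 3/5, s4: 0, s5: 0.
The most negative is -44/5 in column u, so u would enter next.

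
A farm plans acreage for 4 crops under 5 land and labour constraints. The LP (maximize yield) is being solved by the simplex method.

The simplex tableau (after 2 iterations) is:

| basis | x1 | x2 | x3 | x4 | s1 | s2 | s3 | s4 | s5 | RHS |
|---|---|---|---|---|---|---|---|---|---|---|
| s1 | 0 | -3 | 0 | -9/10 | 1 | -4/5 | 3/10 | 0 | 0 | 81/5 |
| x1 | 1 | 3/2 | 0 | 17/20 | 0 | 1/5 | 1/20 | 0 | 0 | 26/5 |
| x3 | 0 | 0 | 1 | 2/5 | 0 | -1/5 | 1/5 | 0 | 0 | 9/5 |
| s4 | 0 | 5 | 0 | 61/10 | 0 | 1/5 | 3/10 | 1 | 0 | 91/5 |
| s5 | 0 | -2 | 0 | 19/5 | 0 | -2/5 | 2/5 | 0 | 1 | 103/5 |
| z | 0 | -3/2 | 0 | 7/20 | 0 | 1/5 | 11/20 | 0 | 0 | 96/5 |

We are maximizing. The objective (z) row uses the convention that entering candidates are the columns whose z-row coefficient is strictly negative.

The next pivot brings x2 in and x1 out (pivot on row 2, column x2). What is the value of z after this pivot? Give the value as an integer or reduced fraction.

122/5

Minimum ratio for x2: (26/5)/(3/2) = 52/15.
z changes by −(z-row coeff of x2)·ratio = −(-3/2)·(52/15) = 26/5.
New z = 96/5 + (26/5) = 122/5.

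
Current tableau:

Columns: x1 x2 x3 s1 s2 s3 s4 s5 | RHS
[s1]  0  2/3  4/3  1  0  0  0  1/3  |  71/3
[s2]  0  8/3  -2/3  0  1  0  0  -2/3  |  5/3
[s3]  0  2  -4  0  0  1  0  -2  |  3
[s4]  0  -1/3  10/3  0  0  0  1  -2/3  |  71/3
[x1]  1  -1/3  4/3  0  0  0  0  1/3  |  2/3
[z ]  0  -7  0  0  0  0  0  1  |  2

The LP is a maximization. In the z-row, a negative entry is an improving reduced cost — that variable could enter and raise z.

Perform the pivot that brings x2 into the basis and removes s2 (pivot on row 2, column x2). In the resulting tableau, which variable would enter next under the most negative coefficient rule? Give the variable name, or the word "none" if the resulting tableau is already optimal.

x3

Pivot element 8/3. New z-row = old z-row − (-7)·(row 2/(8/3)).
Updated z-row coefficients: x1: 0, x2: 0, x3: -7/4, s1: 0, s2: 21/8, s3: 0, s4: 0, s5: -3/4.
The most negative is -7/4 in column x3, so x3 would enter next.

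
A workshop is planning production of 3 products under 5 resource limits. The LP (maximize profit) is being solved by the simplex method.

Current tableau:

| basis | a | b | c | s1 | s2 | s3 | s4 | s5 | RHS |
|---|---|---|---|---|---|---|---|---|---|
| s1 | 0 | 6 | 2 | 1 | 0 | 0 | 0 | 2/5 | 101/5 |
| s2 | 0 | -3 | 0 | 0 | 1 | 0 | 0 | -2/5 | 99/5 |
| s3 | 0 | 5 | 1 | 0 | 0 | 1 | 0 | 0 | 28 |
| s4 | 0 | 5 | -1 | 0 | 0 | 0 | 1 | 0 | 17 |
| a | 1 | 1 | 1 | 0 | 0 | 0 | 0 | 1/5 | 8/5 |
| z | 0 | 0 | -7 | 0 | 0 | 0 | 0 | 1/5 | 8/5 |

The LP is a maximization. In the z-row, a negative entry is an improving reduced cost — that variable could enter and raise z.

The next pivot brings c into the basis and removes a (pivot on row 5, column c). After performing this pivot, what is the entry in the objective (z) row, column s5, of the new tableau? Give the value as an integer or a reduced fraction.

Pivot element is row 5, column c: 1.
Normalize row 5: new (row 5, s5) = (1/5)/1 = 1/5.
z-row ← z-row − (-7)·(new row 5): 1/5 − (-7)·(1/5) = 8/5.

8/5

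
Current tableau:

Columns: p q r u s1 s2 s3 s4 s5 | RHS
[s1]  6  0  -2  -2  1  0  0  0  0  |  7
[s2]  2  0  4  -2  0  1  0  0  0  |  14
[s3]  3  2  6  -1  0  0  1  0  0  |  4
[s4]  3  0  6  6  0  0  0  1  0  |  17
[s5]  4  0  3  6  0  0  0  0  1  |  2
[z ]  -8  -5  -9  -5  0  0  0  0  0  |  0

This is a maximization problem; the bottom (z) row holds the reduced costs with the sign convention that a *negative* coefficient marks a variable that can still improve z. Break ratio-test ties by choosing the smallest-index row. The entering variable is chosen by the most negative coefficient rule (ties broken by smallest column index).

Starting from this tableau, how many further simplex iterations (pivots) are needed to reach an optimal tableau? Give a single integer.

pivot: r in, s3 out → z = 6
pivot: u in, s5 out → z = 6
pivot: q in, r out → z = 25/2
No improving column remains; optimal.

3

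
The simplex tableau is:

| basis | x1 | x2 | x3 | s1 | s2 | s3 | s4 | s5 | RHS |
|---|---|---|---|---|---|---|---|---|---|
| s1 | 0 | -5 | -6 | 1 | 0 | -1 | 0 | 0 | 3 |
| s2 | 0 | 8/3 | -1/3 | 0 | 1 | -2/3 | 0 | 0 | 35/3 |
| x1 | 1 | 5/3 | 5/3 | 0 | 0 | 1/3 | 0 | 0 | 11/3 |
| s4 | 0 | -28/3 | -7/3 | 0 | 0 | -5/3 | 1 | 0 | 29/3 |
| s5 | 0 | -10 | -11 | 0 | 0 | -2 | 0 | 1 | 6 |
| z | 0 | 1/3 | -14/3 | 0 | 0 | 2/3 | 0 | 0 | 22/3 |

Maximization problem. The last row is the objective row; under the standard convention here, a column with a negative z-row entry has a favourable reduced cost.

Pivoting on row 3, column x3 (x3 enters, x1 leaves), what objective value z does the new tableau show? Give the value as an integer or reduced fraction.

Minimum ratio for x3: (11/3)/(5/3) = 11/5.
z changes by −(z-row coeff of x3)·ratio = −(-14/3)·(11/5) = 154/15.
New z = 22/3 + (154/15) = 88/5.

88/5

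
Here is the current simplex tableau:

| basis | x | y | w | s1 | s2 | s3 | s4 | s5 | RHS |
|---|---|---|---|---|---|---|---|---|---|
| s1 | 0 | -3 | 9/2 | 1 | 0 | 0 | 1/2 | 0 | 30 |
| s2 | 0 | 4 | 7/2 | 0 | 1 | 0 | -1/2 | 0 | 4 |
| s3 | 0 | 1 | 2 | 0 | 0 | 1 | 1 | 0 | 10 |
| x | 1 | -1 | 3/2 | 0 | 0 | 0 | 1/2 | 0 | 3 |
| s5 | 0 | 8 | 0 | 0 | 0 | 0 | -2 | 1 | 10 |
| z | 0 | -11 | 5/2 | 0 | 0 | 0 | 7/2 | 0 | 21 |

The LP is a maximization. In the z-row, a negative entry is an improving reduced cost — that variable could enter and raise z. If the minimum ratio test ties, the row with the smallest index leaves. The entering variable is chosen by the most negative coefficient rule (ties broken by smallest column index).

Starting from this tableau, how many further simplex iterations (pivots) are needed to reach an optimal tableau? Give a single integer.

pivot: y in, s2 out → z = 32
No improving column remains; optimal.

1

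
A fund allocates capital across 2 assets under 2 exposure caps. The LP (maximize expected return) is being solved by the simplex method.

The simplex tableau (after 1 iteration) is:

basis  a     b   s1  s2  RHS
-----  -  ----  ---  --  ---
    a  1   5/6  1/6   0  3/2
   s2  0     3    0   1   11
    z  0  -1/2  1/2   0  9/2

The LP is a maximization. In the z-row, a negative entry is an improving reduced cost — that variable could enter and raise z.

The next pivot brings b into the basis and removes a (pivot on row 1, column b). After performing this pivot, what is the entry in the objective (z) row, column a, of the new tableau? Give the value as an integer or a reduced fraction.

Pivot element is row 1, column b: 5/6.
Normalize row 1: new (row 1, a) = 1/(5/6) = 6/5.
z-row ← z-row − (-1/2)·(new row 1): 0 − (-1/2)·(6/5) = 3/5.

3/5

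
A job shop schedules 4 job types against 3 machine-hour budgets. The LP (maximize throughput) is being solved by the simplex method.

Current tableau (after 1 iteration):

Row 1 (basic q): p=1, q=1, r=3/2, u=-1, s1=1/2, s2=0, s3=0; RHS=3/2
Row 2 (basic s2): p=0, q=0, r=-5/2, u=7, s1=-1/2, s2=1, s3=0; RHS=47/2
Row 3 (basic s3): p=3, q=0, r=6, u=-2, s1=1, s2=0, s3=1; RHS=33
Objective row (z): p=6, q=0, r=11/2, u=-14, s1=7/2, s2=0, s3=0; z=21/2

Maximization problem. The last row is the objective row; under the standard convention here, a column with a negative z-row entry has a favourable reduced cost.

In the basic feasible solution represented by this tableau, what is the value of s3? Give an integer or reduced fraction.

33

s3 is basic (row 3); its value is the RHS of that row: 33.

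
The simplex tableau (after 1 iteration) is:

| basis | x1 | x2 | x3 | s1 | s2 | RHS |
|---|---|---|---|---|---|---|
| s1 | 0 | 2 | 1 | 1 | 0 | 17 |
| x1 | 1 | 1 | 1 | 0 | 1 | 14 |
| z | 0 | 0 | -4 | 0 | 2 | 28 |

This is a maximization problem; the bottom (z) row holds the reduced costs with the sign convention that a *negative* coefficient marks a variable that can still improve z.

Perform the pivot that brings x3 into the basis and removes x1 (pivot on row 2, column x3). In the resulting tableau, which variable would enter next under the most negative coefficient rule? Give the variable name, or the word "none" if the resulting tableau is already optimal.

Pivot element 1. New z-row = old z-row − (-4)·(row 2/1).
Updated z-row coefficients: x1: 4, x2: 4, x3: 0, s1: 0, s2: 6.
No coefficient is strictly negative; the tableau after this pivot is optimal.

none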